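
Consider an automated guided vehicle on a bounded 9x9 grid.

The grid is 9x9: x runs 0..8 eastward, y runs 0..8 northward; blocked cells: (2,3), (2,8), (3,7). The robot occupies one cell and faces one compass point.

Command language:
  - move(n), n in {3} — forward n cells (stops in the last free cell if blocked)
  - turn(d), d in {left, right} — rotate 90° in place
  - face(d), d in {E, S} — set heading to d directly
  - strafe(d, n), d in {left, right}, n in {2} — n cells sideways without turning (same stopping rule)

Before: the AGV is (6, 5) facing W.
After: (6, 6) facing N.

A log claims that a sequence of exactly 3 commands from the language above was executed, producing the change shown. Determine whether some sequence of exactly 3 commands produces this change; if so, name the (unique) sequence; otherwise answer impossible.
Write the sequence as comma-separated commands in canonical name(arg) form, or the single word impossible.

strafe(left, 2), turn(right), move(3)

key: position moved to (6,6) AND the heading swung to N — translation plus rotation needed
initial: (6, 5) facing W
step 1 (strafe(left, 2)): (6, 3) facing W
step 2 (turn(right)): (6, 3) facing N
step 3 (move(3)): (6, 6) facing N
no other 3-command option fits: unique.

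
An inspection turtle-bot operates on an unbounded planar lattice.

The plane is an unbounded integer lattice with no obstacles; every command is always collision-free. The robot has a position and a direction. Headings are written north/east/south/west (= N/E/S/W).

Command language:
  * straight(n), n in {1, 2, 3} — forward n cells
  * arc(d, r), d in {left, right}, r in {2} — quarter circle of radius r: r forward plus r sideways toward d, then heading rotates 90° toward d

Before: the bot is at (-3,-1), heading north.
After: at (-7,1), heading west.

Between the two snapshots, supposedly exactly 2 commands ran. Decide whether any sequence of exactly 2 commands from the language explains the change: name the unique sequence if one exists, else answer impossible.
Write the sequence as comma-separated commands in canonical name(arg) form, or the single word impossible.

arc(left, 2), straight(2)

key: order matters: swapping arc(left, 2) and straight(2) lands elsewhere
start: at (-3,-1), heading north
step 1 (arc(left, 2)): at (-5,1), heading west
step 2 (straight(2)): at (-7,1), heading west
no rival 2-sequence matches.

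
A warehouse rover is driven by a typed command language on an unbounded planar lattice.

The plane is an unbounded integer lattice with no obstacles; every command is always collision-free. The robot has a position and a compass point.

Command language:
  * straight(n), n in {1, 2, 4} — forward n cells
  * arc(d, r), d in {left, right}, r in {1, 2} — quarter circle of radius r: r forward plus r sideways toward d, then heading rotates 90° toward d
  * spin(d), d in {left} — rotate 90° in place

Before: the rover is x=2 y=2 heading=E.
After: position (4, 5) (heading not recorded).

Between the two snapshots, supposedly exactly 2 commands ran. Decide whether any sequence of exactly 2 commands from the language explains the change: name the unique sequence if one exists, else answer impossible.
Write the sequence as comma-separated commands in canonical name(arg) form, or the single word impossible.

arc(left, 2), straight(1)

key: running straight(1) before arc(left, 2) would end elsewhere — order is forced
t0: x=2 y=2 heading=E
1. arc(left, 2) → x=4 y=4 heading=N
2. straight(1) → x=4 y=5 heading=N
all 64 alternatives checked — unique.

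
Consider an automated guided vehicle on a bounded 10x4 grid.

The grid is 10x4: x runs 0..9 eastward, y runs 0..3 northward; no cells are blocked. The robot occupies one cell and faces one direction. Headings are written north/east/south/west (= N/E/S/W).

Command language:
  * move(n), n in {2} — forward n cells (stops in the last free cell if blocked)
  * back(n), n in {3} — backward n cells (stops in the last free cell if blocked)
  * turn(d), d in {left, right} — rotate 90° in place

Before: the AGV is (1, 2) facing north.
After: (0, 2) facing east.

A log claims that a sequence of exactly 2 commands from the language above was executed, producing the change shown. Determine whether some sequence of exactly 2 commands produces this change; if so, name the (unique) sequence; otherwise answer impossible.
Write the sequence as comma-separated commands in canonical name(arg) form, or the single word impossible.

turn(right), back(3)

key: running back(3) before turn(right) would end elsewhere — order is forced
start: (1, 2) facing north
1. turn(right) → (1, 2) facing east
2. back(3) → (0, 2) facing east
all 16 alternatives checked — unique.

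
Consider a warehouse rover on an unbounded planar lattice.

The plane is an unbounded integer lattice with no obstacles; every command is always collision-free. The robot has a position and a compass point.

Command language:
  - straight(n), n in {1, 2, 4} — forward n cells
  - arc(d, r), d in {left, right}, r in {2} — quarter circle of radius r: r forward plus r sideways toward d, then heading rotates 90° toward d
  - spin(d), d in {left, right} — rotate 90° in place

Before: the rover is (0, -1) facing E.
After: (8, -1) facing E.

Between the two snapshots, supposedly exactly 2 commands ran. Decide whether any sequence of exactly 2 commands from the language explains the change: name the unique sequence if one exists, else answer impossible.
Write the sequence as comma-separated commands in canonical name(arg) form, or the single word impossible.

straight(4), straight(4)

key: heading stays E — no command in the sequence turns
begin: (0, -1) facing E
t=1 straight(4) ⇒ (4, -1) facing E
t=2 straight(4) ⇒ (8, -1) facing E
no other 2-command option fits: unique.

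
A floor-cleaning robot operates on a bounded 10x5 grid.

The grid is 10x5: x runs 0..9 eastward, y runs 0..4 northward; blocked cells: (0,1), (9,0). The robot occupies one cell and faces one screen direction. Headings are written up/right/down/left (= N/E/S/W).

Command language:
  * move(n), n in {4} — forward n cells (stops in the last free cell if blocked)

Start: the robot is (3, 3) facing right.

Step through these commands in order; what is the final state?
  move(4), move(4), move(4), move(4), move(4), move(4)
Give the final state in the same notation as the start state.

(9, 3) facing right

t0: (3, 3) facing right
[1] after move(4): (7, 3) facing right
[2] after move(4): (9, 3) facing right
[3] after move(4): (9, 3) facing right
[4] after move(4): (9, 3) facing right
[5] after move(4): (9, 3) facing right
[6] after move(4): (9, 3) facing right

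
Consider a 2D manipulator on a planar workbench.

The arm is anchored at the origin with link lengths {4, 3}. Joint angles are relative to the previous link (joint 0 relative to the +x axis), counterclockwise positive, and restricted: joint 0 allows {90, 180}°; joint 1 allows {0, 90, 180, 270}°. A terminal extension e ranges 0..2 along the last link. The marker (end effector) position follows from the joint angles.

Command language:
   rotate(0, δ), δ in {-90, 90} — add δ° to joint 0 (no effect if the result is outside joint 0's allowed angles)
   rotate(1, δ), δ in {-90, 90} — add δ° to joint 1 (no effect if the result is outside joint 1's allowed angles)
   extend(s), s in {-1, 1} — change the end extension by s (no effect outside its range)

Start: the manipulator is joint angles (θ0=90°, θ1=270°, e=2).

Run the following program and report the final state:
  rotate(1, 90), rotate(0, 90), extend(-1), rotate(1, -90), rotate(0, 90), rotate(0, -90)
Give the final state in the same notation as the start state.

joint angles (θ0=90°, θ1=270°, e=1)

from: joint angles (θ0=90°, θ1=270°, e=2)
step 1 (rotate(1, 90)): joint angles (θ0=90°, θ1=0°, e=2)
step 2 (rotate(0, 90)): joint angles (θ0=180°, θ1=0°, e=2)
step 3 (extend(-1)): joint angles (θ0=180°, θ1=0°, e=1)
step 4 (rotate(1, -90)): joint angles (θ0=180°, θ1=270°, e=1)
step 5 (rotate(0, 90)): joint angles (θ0=180°, θ1=270°, e=1)
step 6 (rotate(0, -90)): joint angles (θ0=90°, θ1=270°, e=1)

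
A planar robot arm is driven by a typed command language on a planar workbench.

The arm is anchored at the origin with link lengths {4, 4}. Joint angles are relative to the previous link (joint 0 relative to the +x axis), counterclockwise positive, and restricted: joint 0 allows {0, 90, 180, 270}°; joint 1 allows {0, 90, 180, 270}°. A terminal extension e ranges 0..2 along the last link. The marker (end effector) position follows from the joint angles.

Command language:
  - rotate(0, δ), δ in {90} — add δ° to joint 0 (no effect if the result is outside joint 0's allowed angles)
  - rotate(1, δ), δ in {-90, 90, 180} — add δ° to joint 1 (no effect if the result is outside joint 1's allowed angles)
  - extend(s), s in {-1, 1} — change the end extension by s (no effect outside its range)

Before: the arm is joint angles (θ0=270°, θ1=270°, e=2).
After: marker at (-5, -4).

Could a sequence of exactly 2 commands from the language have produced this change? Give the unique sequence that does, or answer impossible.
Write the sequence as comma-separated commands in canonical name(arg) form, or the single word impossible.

extend(1), extend(-1)

key: running extend(-1) before extend(1) would end elsewhere — order is forced
from: joint angles (θ0=270°, θ1=270°, e=2)
1. extend(1) → joint angles (θ0=270°, θ1=270°, e=2)
2. extend(-1) → joint angles (θ0=270°, θ1=270°, e=1)
uniquely the one of 36 2-step routes that fits.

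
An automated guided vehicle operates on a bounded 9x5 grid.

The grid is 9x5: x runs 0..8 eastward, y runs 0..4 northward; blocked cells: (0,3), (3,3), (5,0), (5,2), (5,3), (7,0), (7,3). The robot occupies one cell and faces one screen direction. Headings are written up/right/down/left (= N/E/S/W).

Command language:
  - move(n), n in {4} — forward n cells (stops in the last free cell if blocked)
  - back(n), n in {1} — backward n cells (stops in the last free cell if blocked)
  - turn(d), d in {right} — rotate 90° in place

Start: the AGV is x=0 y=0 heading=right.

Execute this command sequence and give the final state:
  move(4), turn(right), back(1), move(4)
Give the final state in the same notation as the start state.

t0: x=0 y=0 heading=right
[1] after move(4): x=4 y=0 heading=right
[2] after turn(right): x=4 y=0 heading=down
[3] after back(1): x=4 y=1 heading=down
[4] after move(4): x=4 y=0 heading=down

x=4 y=0 heading=down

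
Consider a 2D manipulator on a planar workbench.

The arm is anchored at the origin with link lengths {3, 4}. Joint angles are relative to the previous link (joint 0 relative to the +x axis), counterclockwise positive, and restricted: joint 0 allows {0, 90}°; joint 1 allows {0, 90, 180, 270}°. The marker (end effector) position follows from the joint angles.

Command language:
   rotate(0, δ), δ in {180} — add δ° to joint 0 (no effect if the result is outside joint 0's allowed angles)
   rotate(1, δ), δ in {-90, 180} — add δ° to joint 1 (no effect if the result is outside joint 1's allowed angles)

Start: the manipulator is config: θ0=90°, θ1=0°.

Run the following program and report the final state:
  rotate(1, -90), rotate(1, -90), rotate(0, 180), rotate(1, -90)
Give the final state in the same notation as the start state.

config: θ0=90°, θ1=90°

from: config: θ0=90°, θ1=0°
[1] after rotate(1, -90): config: θ0=90°, θ1=270°
[2] after rotate(1, -90): config: θ0=90°, θ1=180°
[3] after rotate(0, 180): config: θ0=90°, θ1=180°
[4] after rotate(1, -90): config: θ0=90°, θ1=90°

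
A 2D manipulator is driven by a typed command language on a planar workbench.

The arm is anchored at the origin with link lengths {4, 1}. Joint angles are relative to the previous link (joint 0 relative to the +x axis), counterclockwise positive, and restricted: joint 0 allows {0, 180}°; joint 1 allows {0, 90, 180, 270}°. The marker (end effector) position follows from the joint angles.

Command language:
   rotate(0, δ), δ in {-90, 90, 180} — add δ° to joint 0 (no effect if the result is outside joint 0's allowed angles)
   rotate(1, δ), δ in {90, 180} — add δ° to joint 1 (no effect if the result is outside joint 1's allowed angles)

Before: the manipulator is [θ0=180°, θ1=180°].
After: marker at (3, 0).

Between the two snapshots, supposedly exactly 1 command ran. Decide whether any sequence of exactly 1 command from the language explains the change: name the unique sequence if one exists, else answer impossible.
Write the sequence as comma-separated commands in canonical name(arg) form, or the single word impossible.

rotate(0, 180)

t0: [θ0=180°, θ1=180°]
step 1 (rotate(0, 180)): [θ0=0°, θ1=180°]
all 5 alternatives checked — unique.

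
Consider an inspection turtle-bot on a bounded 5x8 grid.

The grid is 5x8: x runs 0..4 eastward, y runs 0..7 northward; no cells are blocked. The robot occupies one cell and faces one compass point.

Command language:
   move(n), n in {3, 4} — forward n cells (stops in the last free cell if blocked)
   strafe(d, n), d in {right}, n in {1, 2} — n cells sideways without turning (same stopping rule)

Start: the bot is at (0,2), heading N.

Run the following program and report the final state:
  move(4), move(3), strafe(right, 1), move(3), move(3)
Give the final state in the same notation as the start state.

initial: at (0,2), heading N
[1] after move(4): at (0,6), heading N
[2] after move(3): at (0,7), heading N
[3] after strafe(right, 1): at (1,7), heading N
[4] after move(3): at (1,7), heading N
[5] after move(3): at (1,7), heading N

at (1,7), heading N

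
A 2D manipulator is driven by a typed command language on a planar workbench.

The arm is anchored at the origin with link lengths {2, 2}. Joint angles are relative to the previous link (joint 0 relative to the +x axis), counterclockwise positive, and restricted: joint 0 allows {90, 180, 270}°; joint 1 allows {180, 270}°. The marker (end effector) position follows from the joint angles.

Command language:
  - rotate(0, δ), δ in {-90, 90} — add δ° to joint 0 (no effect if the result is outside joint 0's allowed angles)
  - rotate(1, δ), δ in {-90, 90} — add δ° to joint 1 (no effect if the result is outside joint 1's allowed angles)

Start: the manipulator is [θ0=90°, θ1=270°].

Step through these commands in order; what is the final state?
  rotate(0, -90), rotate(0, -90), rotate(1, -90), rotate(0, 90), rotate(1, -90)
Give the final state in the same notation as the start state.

[θ0=180°, θ1=180°]

start: [θ0=90°, θ1=270°]
[1] after rotate(0, -90): [θ0=90°, θ1=270°]
[2] after rotate(0, -90): [θ0=90°, θ1=270°]
[3] after rotate(1, -90): [θ0=90°, θ1=180°]
[4] after rotate(0, 90): [θ0=180°, θ1=180°]
[5] after rotate(1, -90): [θ0=180°, θ1=180°]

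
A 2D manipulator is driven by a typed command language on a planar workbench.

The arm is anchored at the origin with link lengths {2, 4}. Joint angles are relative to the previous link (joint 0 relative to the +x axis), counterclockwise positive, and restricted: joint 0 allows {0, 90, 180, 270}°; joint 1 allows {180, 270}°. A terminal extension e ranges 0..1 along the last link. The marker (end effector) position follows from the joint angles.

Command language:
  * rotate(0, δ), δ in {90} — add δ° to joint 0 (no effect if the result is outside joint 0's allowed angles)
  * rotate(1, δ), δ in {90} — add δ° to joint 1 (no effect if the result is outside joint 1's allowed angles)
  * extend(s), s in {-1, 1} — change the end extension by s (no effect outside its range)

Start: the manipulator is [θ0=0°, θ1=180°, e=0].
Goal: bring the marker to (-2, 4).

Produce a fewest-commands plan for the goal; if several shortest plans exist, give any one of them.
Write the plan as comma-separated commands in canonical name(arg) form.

rotate(0, 90), rotate(0, 90), rotate(1, 90)

begin: [θ0=0°, θ1=180°, e=0]
t=1 rotate(0, 90) ⇒ [θ0=90°, θ1=180°, e=0]
t=2 rotate(0, 90) ⇒ [θ0=180°, θ1=180°, e=0]
t=3 rotate(1, 90) ⇒ [θ0=180°, θ1=270°, e=0]
shorter routes all fall short; 3 is best.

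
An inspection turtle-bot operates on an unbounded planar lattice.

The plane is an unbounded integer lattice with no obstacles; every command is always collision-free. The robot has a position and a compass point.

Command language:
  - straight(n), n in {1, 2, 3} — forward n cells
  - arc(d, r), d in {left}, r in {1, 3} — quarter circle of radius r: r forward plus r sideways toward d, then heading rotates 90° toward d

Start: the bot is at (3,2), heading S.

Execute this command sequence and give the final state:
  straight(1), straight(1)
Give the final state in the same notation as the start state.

at (3,0), heading S

initial: at (3,2), heading S
step 1 (straight(1)): at (3,1), heading S
step 2 (straight(1)): at (3,0), heading S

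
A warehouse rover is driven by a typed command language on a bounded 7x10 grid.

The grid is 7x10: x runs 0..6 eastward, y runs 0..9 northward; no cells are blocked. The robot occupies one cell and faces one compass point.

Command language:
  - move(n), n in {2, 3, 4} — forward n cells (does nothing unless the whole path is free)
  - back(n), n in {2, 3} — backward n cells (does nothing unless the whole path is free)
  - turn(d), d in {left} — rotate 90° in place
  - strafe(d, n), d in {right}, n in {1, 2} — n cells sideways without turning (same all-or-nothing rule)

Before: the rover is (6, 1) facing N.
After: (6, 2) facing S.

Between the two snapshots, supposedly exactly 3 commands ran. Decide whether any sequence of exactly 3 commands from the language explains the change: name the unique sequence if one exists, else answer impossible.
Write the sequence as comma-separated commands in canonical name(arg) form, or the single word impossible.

key: position moved to (6,2) AND the heading swung to S — translation plus rotation needed
initial: (6, 1) facing N
1. turn(left) → (6, 1) facing W
2. strafe(right, 1) → (6, 2) facing W
3. turn(left) → (6, 2) facing S
uniquely the one of 512 3-step routes that fits.

turn(left), strafe(right, 1), turn(left)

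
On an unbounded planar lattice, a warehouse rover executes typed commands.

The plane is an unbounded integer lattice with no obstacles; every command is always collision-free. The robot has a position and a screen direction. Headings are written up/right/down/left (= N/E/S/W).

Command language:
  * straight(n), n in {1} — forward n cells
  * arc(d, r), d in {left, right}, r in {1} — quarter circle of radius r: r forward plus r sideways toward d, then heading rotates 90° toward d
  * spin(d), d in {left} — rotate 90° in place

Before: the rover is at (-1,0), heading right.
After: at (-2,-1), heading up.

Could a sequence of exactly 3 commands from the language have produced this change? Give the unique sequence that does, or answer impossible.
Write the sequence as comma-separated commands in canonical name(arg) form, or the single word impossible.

arc(right, 1), arc(right, 1), arc(right, 1)

key: position moved to (-2,-1) AND the heading swung to N — translation plus rotation needed
start: at (-1,0), heading right
t=1 arc(right, 1) ⇒ at (0,-1), heading down
t=2 arc(right, 1) ⇒ at (-1,-2), heading left
t=3 arc(right, 1) ⇒ at (-2,-1), heading up
no other 3-command option fits: unique.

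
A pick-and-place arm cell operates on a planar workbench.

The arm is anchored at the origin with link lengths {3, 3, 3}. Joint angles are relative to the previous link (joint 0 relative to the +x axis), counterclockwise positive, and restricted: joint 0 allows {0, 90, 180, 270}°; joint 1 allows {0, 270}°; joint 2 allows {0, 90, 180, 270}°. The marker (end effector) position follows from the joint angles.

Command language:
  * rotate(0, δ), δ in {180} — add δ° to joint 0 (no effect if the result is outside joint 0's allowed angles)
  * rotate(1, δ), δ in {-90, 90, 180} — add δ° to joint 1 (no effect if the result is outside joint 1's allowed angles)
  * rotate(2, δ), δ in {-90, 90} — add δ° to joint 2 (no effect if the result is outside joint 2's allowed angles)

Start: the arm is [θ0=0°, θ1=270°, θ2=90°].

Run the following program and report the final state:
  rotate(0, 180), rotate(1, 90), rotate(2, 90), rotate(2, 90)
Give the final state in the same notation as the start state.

[θ0=180°, θ1=0°, θ2=270°]

t0: [θ0=0°, θ1=270°, θ2=90°]
1. rotate(0, 180) → [θ0=180°, θ1=270°, θ2=90°]
2. rotate(1, 90) → [θ0=180°, θ1=0°, θ2=90°]
3. rotate(2, 90) → [θ0=180°, θ1=0°, θ2=180°]
4. rotate(2, 90) → [θ0=180°, θ1=0°, θ2=270°]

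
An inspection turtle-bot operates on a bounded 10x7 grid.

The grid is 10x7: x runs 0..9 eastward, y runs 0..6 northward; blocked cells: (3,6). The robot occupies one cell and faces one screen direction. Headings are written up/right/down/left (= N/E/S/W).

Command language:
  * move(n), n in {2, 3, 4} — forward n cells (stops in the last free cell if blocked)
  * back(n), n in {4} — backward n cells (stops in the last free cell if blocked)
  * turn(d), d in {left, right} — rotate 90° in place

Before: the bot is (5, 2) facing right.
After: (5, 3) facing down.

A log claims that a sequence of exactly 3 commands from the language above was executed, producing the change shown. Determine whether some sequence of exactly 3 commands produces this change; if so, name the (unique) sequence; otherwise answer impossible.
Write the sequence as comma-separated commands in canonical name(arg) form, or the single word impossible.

key: order matters: swapping turn(right) and move(3) lands elsewhere
begin: (5, 2) facing right
step 1 (turn(right)): (5, 2) facing down
step 2 (back(4)): (5, 6) facing down
step 3 (move(3)): (5, 3) facing down
no rival 3-sequence matches.

turn(right), back(4), move(3)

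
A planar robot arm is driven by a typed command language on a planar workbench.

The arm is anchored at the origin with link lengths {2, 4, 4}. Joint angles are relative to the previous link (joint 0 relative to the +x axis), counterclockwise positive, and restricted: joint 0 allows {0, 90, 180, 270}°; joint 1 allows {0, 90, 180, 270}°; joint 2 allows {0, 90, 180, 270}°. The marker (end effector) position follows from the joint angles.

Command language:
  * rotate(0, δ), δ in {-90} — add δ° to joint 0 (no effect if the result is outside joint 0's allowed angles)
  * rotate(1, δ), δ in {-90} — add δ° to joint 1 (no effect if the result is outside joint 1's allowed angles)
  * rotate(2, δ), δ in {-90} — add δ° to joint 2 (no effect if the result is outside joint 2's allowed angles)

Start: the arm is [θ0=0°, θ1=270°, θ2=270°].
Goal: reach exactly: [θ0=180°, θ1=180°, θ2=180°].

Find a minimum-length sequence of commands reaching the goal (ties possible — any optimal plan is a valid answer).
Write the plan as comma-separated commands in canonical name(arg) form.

rotate(1, -90), rotate(0, -90), rotate(0, -90), rotate(2, -90)

begin: [θ0=0°, θ1=270°, θ2=270°]
step 1 (rotate(1, -90)): [θ0=0°, θ1=180°, θ2=270°]
step 2 (rotate(0, -90)): [θ0=270°, θ1=180°, θ2=270°]
step 3 (rotate(0, -90)): [θ0=180°, θ1=180°, θ2=270°]
step 4 (rotate(2, -90)): [θ0=180°, θ1=180°, θ2=180°]
no 3-step plan works, so 4 is optimal.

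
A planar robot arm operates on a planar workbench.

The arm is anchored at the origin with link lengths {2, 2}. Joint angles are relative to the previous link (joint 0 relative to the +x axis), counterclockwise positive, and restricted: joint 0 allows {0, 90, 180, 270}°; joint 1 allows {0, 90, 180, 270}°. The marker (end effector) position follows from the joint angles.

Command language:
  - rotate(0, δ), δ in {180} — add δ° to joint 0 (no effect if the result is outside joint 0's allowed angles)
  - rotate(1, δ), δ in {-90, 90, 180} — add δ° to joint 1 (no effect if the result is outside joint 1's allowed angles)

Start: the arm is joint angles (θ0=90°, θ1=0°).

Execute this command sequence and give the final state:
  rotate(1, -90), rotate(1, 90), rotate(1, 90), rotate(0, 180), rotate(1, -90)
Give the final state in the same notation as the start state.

joint angles (θ0=270°, θ1=0°)

start: joint angles (θ0=90°, θ1=0°)
t=1 rotate(1, -90) ⇒ joint angles (θ0=90°, θ1=270°)
t=2 rotate(1, 90) ⇒ joint angles (θ0=90°, θ1=0°)
t=3 rotate(1, 90) ⇒ joint angles (θ0=90°, θ1=90°)
t=4 rotate(0, 180) ⇒ joint angles (θ0=270°, θ1=90°)
t=5 rotate(1, -90) ⇒ joint angles (θ0=270°, θ1=0°)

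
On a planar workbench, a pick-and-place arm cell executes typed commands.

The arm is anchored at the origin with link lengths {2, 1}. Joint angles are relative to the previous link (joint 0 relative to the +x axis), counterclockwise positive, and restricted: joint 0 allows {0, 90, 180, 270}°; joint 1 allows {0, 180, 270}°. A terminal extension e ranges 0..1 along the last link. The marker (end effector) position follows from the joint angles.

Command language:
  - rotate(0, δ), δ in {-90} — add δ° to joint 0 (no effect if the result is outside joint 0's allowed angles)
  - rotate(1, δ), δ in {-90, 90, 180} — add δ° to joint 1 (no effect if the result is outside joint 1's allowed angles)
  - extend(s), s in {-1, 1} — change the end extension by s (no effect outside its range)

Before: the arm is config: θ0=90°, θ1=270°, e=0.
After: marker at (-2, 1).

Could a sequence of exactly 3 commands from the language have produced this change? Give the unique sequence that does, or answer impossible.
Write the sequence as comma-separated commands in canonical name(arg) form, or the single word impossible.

rotate(0, -90), rotate(0, -90), rotate(0, -90)

t0: config: θ0=90°, θ1=270°, e=0
1. rotate(0, -90) → config: θ0=0°, θ1=270°, e=0
2. rotate(0, -90) → config: θ0=270°, θ1=270°, e=0
3. rotate(0, -90) → config: θ0=180°, θ1=270°, e=0
no other 3-command option fits: unique.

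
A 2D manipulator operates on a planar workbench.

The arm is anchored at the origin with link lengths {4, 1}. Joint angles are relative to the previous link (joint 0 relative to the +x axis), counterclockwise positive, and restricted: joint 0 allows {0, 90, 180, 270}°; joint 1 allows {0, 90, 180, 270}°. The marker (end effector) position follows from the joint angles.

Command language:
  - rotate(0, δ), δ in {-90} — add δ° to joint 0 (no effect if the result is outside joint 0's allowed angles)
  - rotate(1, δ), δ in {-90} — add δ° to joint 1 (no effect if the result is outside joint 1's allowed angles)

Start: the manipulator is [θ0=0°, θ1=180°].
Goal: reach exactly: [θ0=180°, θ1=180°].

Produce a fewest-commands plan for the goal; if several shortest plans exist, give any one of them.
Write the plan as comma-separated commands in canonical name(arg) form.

rotate(0, -90), rotate(0, -90)

begin: [θ0=0°, θ1=180°]
t=1 rotate(0, -90) ⇒ [θ0=270°, θ1=180°]
t=2 rotate(0, -90) ⇒ [θ0=180°, θ1=180°]
nothing shorter than 2 reaches the goal.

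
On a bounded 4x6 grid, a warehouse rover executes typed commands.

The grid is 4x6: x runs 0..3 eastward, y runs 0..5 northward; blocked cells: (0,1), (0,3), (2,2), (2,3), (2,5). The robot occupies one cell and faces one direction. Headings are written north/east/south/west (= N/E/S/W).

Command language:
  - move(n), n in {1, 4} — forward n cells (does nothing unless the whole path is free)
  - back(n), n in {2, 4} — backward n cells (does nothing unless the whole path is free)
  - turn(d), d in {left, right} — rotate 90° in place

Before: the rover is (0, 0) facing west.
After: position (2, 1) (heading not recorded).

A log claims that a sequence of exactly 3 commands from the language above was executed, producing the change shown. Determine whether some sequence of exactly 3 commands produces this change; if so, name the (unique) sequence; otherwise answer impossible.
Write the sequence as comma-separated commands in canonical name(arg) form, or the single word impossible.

key: running move(1) before back(2) would end elsewhere — order is forced
t0: (0, 0) facing west
t=1 back(2) ⇒ (2, 0) facing west
t=2 turn(right) ⇒ (2, 0) facing north
t=3 move(1) ⇒ (2, 1) facing north
no other 3-command option fits: unique.

back(2), turn(right), move(1)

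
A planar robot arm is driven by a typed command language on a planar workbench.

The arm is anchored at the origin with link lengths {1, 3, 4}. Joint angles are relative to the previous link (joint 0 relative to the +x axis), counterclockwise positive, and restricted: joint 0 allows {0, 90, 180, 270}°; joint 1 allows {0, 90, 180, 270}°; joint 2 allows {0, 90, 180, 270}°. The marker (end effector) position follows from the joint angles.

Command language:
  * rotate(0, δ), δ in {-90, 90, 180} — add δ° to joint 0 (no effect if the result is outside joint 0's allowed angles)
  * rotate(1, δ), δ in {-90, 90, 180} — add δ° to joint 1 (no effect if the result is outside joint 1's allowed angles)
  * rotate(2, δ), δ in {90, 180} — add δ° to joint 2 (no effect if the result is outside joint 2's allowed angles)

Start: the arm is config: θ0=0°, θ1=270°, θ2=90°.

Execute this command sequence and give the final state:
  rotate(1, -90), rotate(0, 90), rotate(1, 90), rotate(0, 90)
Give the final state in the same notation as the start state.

t0: config: θ0=0°, θ1=270°, θ2=90°
step 1 (rotate(1, -90)): config: θ0=0°, θ1=180°, θ2=90°
step 2 (rotate(0, 90)): config: θ0=90°, θ1=180°, θ2=90°
step 3 (rotate(1, 90)): config: θ0=90°, θ1=270°, θ2=90°
step 4 (rotate(0, 90)): config: θ0=180°, θ1=270°, θ2=90°

config: θ0=180°, θ1=270°, θ2=90°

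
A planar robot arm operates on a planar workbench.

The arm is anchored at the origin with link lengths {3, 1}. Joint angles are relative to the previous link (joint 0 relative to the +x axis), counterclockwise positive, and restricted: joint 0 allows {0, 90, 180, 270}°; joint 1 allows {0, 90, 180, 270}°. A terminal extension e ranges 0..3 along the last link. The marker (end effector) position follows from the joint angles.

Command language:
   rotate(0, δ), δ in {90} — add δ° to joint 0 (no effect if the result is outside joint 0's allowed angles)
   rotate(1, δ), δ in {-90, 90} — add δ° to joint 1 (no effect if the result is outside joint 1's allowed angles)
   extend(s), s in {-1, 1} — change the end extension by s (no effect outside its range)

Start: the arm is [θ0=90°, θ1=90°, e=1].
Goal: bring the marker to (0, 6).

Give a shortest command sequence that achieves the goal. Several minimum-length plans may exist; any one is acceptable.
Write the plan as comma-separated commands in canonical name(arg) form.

initial: [θ0=90°, θ1=90°, e=1]
[1] after extend(1): [θ0=90°, θ1=90°, e=2]
[2] after rotate(1, -90): [θ0=90°, θ1=0°, e=2]
nothing shorter than 2 reaches the goal.

extend(1), rotate(1, -90)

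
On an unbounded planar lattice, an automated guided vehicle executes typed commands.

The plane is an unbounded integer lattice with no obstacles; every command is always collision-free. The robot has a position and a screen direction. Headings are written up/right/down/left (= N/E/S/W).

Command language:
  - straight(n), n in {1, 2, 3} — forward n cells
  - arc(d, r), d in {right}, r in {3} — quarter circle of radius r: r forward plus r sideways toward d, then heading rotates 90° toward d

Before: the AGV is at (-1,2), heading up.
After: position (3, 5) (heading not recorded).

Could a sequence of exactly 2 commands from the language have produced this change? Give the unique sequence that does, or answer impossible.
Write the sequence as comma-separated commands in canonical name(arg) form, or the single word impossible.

key: running straight(1) before arc(right, 3) would end elsewhere — order is forced
begin: at (-1,2), heading up
1. arc(right, 3) → at (2,5), heading right
2. straight(1) → at (3,5), heading right
all 16 alternatives checked — unique.

arc(right, 3), straight(1)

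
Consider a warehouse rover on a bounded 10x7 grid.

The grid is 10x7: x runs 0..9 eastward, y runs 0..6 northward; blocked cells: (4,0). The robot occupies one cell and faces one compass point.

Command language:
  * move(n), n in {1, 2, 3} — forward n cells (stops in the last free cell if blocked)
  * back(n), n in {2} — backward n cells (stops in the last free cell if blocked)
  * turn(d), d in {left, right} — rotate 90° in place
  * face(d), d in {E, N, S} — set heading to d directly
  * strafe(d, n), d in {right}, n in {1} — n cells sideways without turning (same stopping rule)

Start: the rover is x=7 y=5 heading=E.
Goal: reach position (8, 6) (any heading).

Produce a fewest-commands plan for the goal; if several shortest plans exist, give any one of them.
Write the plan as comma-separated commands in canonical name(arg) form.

move(1), face(S), back(2)

t0: x=7 y=5 heading=E
1. move(1) → x=8 y=5 heading=E
2. face(S) → x=8 y=5 heading=S
3. back(2) → x=8 y=6 heading=S
shorter routes all fall short; 3 is best.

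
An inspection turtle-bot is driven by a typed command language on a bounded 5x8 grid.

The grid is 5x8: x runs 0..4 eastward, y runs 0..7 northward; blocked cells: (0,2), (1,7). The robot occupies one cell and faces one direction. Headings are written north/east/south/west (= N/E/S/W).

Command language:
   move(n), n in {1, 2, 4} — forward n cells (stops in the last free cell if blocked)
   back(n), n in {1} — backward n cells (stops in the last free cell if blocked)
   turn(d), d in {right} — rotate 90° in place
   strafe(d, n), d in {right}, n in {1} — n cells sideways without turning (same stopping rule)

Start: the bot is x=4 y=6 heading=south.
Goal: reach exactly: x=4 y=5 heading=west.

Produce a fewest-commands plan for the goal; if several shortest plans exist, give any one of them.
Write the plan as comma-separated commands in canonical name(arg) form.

move(1), turn(right)

begin: x=4 y=6 heading=south
step 1 (move(1)): x=4 y=5 heading=south
step 2 (turn(right)): x=4 y=5 heading=west
shorter routes all fall short; 2 is best.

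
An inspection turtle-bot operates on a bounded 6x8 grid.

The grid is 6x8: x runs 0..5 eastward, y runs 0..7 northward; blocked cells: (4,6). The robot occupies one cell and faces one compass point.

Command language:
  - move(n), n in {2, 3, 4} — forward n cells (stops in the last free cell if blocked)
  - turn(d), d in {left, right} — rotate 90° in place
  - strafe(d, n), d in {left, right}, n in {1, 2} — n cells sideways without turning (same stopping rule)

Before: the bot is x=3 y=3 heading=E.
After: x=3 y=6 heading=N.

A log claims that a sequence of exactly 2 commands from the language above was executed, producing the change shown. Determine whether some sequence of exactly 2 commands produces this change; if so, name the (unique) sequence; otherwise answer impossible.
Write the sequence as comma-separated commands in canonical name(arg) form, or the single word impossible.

turn(left), move(3)

key: order matters: swapping turn(left) and move(3) lands elsewhere
t0: x=3 y=3 heading=E
step 1 (turn(left)): x=3 y=3 heading=N
step 2 (move(3)): x=3 y=6 heading=N
no rival 2-sequence matches.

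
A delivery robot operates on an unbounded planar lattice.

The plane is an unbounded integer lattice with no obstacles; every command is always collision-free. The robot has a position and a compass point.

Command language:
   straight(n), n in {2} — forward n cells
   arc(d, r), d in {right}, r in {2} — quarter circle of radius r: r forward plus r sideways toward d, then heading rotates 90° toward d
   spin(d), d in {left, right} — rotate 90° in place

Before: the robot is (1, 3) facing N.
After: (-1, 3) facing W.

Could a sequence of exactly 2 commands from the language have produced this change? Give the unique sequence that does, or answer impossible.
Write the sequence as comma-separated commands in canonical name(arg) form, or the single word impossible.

key: running straight(2) before spin(left) would end elsewhere — order is forced
begin: (1, 3) facing N
t=1 spin(left) ⇒ (1, 3) facing W
t=2 straight(2) ⇒ (-1, 3) facing W
no rival 2-sequence matches.

spin(left), straight(2)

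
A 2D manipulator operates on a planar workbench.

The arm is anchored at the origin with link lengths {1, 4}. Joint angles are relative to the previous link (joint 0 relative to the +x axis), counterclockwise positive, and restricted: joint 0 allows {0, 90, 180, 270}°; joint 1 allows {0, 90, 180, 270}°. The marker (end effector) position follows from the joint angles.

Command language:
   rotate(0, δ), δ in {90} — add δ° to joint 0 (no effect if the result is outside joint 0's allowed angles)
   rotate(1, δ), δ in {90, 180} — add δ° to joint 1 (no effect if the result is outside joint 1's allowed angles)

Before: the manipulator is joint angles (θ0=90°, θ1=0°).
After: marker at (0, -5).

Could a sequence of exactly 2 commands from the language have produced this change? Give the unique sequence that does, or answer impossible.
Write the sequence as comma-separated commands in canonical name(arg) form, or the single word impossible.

from: joint angles (θ0=90°, θ1=0°)
t=1 rotate(0, 90) ⇒ joint angles (θ0=180°, θ1=0°)
t=2 rotate(0, 90) ⇒ joint angles (θ0=270°, θ1=0°)
all 9 alternatives checked — unique.

rotate(0, 90), rotate(0, 90)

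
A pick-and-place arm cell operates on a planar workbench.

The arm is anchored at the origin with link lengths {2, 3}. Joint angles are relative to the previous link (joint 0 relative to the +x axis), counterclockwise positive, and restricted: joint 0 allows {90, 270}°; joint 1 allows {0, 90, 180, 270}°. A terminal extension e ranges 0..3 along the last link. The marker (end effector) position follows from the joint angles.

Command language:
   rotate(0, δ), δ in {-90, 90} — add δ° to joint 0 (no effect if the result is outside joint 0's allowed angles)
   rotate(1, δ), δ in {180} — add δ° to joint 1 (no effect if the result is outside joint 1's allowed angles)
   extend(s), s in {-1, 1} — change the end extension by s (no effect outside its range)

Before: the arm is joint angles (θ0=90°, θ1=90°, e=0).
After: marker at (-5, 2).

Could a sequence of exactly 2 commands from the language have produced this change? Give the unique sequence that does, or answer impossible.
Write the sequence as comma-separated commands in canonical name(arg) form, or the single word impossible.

extend(1), extend(1)

from: joint angles (θ0=90°, θ1=90°, e=0)
[1] after extend(1): joint angles (θ0=90°, θ1=90°, e=1)
[2] after extend(1): joint angles (θ0=90°, θ1=90°, e=2)
uniquely the one of 25 2-step routes that fits.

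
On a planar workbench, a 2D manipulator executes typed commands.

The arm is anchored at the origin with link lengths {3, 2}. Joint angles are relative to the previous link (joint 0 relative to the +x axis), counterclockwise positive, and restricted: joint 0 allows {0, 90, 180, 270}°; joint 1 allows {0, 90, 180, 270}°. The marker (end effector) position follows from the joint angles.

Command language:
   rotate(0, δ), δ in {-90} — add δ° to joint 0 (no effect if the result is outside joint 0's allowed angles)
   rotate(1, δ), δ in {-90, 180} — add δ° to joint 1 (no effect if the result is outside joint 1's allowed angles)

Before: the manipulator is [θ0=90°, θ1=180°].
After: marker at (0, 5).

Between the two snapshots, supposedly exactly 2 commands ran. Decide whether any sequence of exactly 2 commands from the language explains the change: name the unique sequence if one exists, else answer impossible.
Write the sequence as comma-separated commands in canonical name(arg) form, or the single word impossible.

initial: [θ0=90°, θ1=180°]
step 1 (rotate(1, -90)): [θ0=90°, θ1=90°]
step 2 (rotate(1, -90)): [θ0=90°, θ1=0°]
no other 2-command option fits: unique.

rotate(1, -90), rotate(1, -90)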